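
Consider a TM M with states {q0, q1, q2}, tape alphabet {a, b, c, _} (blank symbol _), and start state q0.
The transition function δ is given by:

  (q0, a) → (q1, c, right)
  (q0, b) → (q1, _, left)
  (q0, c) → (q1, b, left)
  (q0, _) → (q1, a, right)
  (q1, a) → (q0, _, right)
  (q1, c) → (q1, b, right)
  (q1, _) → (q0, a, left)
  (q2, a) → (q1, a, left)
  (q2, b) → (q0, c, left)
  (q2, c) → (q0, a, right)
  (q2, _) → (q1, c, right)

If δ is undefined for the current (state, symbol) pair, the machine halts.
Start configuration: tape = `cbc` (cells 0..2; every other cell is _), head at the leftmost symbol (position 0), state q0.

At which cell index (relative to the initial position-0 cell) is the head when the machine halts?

state=q0 head=0 tape=__[c]bc   (q0,c)→(q1,b,left)
state=q1 head=-1 tape=_[_]bbc   (q1,_)→(q0,a,left)
state=q0 head=-2 tape=[_]abbc   (q0,_)→(q1,a,right)
state=q1 head=-1 tape=a[a]bbc   (q1,a)→(q0,_,right)
state=q0 head=0 tape=a_[b]bc   (q0,b)→(q1,_,left)
state=q1 head=-1 tape=a[_]_bc   (q1,_)→(q0,a,left)
state=q0 head=-2 tape=[a]a_bc   (q0,a)→(q1,c,right)
state=q1 head=-1 tape=c[a]_bc   (q1,a)→(q0,_,right)
state=q0 head=0 tape=c_[_]bc   (q0,_)→(q1,a,right)
state=q1 head=1 tape=c_a[b]c
At halt the head is at cell 1.

1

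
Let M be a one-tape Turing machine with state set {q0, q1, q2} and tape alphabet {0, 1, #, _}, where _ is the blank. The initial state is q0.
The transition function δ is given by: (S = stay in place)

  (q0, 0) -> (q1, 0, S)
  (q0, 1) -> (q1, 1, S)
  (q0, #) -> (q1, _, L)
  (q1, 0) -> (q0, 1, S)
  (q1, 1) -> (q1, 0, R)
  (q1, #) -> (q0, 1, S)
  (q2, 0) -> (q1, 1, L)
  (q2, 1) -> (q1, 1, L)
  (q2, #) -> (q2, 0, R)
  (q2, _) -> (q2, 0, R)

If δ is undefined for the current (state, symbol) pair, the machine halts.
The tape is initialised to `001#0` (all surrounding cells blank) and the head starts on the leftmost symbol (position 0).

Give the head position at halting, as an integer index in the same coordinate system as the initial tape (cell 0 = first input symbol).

q0 | [0]01#0_   read 0 → write 0, move S, go to q1
q1 | [0]01#0_   read 0 → write 1, move S, go to q0
q0 | [1]01#0_   read 1 → write 1, move S, go to q1
q1 | [1]01#0_   read 1 → write 0, move R, go to q1
q1 | 0[0]1#0_   read 0 → write 1, move S, go to q0
q0 | 0[1]1#0_   read 1 → write 1, move S, go to q1
q1 | 0[1]1#0_   read 1 → write 0, move R, go to q1
q1 | 00[1]#0_   read 1 → write 0, move R, go to q1
q1 | 000[#]0_   read # → write 1, move S, go to q0
q0 | 000[1]0_   read 1 → write 1, move S, go to q1
q1 | 000[1]0_   read 1 → write 0, move R, go to q1
q1 | 0000[0]_   read 0 → write 1, move S, go to q0
q0 | 0000[1]_   read 1 → write 1, move S, go to q1
q1 | 0000[1]_   read 1 → write 0, move R, go to q1
q1 | 00000[_]
At halt the head is at cell 5.

5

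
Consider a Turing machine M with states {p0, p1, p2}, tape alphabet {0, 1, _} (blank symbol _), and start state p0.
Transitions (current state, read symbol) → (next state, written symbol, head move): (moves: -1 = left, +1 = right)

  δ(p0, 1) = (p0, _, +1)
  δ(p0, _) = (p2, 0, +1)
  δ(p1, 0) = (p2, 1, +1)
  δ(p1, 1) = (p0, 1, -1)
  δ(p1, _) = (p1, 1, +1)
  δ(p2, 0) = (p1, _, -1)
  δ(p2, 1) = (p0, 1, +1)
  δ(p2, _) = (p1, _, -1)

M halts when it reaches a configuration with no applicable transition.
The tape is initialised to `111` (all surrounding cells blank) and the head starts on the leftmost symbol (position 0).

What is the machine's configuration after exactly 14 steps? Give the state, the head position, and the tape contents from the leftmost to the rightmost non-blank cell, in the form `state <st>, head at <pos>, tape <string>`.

state=p0 head=0 tape=[1]11___   (p0,1)→(p0,_,+1)
state=p0 head=1 tape=_[1]1___   (p0,1)→(p0,_,+1)
state=p0 head=2 tape=__[1]___   (p0,1)→(p0,_,+1)
state=p0 head=3 tape=___[_]__   (p0,_)→(p2,0,+1)
state=p2 head=4 tape=___0[_]_   (p2,_)→(p1,_,-1)
state=p1 head=3 tape=___[0]__   (p1,0)→(p2,1,+1)
state=p2 head=4 tape=___1[_]_   (p2,_)→(p1,_,-1)
state=p1 head=3 tape=___[1]__   (p1,1)→(p0,1,-1)
state=p0 head=2 tape=__[_]1__   (p0,_)→(p2,0,+1)
state=p2 head=3 tape=__0[1]__   (p2,1)→(p0,1,+1)
state=p0 head=4 tape=__01[_]_   (p0,_)→(p2,0,+1)
state=p2 head=5 tape=__010[_]   (p2,_)→(p1,_,-1)
state=p1 head=4 tape=__01[0]_   (p1,0)→(p2,1,+1)
state=p2 head=5 tape=__011[_]   (p2,_)→(p1,_,-1)
state=p1 head=4 tape=__01[1]_
After 14 steps: state p1, head at 4, tape 011.

state p1, head at 4, tape 011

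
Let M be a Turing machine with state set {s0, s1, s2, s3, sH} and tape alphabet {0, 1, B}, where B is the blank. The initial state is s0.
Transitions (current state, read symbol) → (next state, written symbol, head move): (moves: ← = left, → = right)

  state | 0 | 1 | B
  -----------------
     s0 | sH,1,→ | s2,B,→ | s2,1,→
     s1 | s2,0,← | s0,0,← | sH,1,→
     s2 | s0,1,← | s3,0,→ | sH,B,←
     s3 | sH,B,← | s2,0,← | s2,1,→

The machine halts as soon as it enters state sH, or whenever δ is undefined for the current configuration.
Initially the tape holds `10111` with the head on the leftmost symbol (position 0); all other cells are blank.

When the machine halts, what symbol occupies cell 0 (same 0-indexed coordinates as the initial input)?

s0 | [1]0111   read 1 → write B, move →, go to s2
s2 | B[0]111   read 0 → write 1, move ←, go to s0
s0 | [B]1111   read B → write 1, move →, go to s2
s2 | 1[1]111   read 1 → write 0, move →, go to s3
s3 | 10[1]11   read 1 → write 0, move ←, go to s2
s2 | 1[0]011   read 0 → write 1, move ←, go to s0
s0 | [1]1011   read 1 → write B, move →, go to s2
s2 | B[1]011   read 1 → write 0, move →, go to s3
s3 | B0[0]11   read 0 → write B, move ←, go to sH
sH | B[0]B11
Cell 0 holds B when M halts.

B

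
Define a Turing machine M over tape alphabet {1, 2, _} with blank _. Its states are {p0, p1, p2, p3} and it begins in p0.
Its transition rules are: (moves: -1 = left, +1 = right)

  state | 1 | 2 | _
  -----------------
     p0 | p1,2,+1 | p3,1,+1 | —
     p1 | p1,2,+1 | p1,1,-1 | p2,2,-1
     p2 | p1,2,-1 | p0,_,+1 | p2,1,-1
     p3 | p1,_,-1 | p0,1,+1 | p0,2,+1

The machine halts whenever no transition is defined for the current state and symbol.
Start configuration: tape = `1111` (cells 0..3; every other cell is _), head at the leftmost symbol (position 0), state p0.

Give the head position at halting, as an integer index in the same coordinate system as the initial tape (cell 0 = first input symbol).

6

p0 | [1]111___   read 1 → write 2, move +1, go to p1
p1 | 2[1]11___   read 1 → write 2, move +1, go to p1
p1 | 22[1]1___   read 1 → write 2, move +1, go to p1
p1 | 222[1]___   read 1 → write 2, move +1, go to p1
p1 | 2222[_]__   read _ → write 2, move -1, go to p2
p2 | 222[2]2__   read 2 → write _, move +1, go to p0
p0 | 222_[2]__   read 2 → write 1, move +1, go to p3
p3 | 222_1[_]_   read _ → write 2, move +1, go to p0
p0 | 222_12[_]
At halt the head is at cell 6.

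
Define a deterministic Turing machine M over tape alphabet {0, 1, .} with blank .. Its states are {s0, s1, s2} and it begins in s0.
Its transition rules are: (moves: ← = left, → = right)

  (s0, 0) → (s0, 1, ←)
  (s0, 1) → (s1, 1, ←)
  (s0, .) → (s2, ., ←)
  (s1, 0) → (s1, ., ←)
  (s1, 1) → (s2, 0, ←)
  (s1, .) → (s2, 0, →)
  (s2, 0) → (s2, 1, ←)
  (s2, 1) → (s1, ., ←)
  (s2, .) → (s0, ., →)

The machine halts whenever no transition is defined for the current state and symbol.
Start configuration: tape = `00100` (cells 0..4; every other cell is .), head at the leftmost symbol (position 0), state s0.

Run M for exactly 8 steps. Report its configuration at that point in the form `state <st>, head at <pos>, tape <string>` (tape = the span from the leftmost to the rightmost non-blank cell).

state s2, head at -2, tape 10100

s0 | ..[0]0100   read 0 → write 1, move ←, go to s0
s0 | .[.]10100   read . → write ., move ←, go to s2
s2 | [.].10100   read . → write ., move →, go to s0
s0 | .[.]10100   read . → write ., move ←, go to s2
s2 | [.].10100   read . → write ., move →, go to s0
s0 | .[.]10100   read . → write ., move ←, go to s2
s2 | [.].10100   read . → write ., move →, go to s0
s0 | .[.]10100   read . → write ., move ←, go to s2
s2 | [.].10100
After 8 steps: state s2, head at -2, tape 10100.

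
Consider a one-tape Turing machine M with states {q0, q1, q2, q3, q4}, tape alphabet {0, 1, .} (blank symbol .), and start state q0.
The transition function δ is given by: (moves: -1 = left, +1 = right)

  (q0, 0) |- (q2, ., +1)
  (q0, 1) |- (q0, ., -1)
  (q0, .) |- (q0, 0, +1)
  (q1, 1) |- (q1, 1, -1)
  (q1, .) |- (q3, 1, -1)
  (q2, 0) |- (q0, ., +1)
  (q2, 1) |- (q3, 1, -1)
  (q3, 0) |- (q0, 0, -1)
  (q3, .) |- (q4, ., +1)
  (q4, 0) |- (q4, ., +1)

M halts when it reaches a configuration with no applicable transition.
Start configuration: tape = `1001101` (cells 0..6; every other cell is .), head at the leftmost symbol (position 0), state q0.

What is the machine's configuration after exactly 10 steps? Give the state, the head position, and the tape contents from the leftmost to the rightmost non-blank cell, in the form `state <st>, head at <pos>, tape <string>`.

state q2, head at 4, tape 00.0..01

state=q0 head=0 tape=.[1]001101   (q0,1)→(q0,.,-1)
state=q0 head=-1 tape=[.].001101   (q0,.)→(q0,0,+1)
state=q0 head=0 tape=0[.]001101   (q0,.)→(q0,0,+1)
state=q0 head=1 tape=00[0]01101   (q0,0)→(q2,.,+1)
state=q2 head=2 tape=00.[0]1101   (q2,0)→(q0,.,+1)
state=q0 head=3 tape=00..[1]101   (q0,1)→(q0,.,-1)
state=q0 head=2 tape=00.[.].101   (q0,.)→(q0,0,+1)
state=q0 head=3 tape=00.0[.]101   (q0,.)→(q0,0,+1)
state=q0 head=4 tape=00.00[1]01   (q0,1)→(q0,.,-1)
state=q0 head=3 tape=00.0[0].01   (q0,0)→(q2,.,+1)
state=q2 head=4 tape=00.0.[.]01
After 10 steps: state q2, head at 4, tape 00.0..01.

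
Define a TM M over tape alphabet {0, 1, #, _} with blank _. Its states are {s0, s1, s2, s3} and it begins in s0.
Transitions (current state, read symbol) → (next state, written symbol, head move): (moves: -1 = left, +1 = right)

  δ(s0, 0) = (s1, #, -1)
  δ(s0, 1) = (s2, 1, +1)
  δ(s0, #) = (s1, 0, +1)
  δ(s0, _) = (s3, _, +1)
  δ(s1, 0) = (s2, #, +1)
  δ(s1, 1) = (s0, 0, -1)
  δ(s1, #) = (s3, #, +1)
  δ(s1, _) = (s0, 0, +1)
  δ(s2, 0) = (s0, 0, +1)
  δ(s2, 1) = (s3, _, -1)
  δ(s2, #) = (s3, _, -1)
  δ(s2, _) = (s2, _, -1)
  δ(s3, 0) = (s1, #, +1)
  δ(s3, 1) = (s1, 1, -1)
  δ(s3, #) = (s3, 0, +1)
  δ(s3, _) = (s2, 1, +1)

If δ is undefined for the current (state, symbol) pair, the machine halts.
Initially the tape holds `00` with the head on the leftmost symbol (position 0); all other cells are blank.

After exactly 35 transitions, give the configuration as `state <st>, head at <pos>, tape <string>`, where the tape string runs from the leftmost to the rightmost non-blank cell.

state s0, head at 5, tape 0####0

s0 | _[0]0_____   read 0 → write #, move -1, go to s1
s1 | [_]#0_____   read _ → write 0, move +1, go to s0
s0 | 0[#]0_____   read # → write 0, move +1, go to s1
s1 | 00[0]_____   read 0 → write #, move +1, go to s2
s2 | 00#[_]____   read _ → write _, move -1, go to s2
s2 | 00[#]_____   read # → write _, move -1, go to s3
s3 | 0[0]______   read 0 → write #, move +1, go to s1
s1 | 0#[_]_____   read _ → write 0, move +1, go to s0
s0 | 0#0[_]____   read _ → write _, move +1, go to s3
s3 | 0#0_[_]___   read _ → write 1, move +1, go to s2
s2 | 0#0_1[_]__   read _ → write _, move -1, go to s2
s2 | 0#0_[1]___   read 1 → write _, move -1, go to s3
s3 | 0#0[_]____   read _ → write 1, move +1, go to s2
s2 | 0#01[_]___   read _ → write _, move -1, go to s2
s2 | 0#0[1]____   read 1 → write _, move -1, go to s3
s3 | 0#[0]_____   read 0 → write #, move +1, go to s1
s1 | 0##[_]____   read _ → write 0, move +1, go to s0
s0 | 0##0[_]___   read _ → write _, move +1, go to s3
s3 | 0##0_[_]__   read _ → write 1, move +1, go to s2
s2 | 0##0_1[_]_   read _ → write _, move -1, go to s2
s2 | 0##0_[1]__   read 1 → write _, move -1, go to s3
s3 | 0##0[_]___   read _ → write 1, move +1, go to s2
s2 | 0##01[_]__   read _ → write _, move -1, go to s2
s2 | 0##0[1]___   read 1 → write _, move -1, go to s3
s3 | 0##[0]____   read 0 → write #, move +1, go to s1
s1 | 0###[_]___   read _ → write 0, move +1, go to s0
s0 | 0###0[_]__   read _ → write _, move +1, go to s3
s3 | 0###0_[_]_   read _ → write 1, move +1, go to s2
s2 | 0###0_1[_]   read _ → write _, move -1, go to s2
s2 | 0###0_[1]_   read 1 → write _, move -1, go to s3
s3 | 0###0[_]__   read _ → write 1, move +1, go to s2
s2 | 0###01[_]_   read _ → write _, move -1, go to s2
s2 | 0###0[1]__   read 1 → write _, move -1, go to s3
s3 | 0###[0]___   read 0 → write #, move +1, go to s1
s1 | 0####[_]__   read _ → write 0, move +1, go to s0
s0 | 0####0[_]_
After 35 steps: state s0, head at 5, tape 0####0.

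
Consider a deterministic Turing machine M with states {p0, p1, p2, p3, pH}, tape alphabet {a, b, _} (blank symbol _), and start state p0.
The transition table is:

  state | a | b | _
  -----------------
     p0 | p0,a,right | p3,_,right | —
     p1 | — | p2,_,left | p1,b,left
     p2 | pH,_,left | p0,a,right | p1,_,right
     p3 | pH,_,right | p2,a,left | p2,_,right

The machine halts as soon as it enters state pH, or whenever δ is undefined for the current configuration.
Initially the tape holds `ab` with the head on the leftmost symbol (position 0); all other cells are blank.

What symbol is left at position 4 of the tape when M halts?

b

state=p0 head=0 tape=[a]b___   (p0,a)→(p0,a,right)
state=p0 head=1 tape=a[b]___   (p0,b)→(p3,_,right)
state=p3 head=2 tape=a_[_]__   (p3,_)→(p2,_,right)
state=p2 head=3 tape=a__[_]_   (p2,_)→(p1,_,right)
state=p1 head=4 tape=a___[_]   (p1,_)→(p1,b,left)
state=p1 head=3 tape=a__[_]b   (p1,_)→(p1,b,left)
state=p1 head=2 tape=a_[_]bb   (p1,_)→(p1,b,left)
state=p1 head=1 tape=a[_]bbb   (p1,_)→(p1,b,left)
state=p1 head=0 tape=[a]bbbb
Cell 4 holds b when M halts.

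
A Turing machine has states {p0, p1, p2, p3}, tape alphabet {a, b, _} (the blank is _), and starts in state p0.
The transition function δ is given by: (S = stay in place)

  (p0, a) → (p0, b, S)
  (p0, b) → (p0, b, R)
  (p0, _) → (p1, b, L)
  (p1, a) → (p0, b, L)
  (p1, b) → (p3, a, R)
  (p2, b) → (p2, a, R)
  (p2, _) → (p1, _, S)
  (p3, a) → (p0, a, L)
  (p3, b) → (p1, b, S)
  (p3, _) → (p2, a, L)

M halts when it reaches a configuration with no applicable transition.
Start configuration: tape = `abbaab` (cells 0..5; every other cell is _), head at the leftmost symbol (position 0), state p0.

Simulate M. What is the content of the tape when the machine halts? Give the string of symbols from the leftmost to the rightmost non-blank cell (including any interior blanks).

bbbbbaaa

p0 | [a]bbaab__   read a → write b, move S, go to p0
p0 | [b]bbaab__   read b → write b, move R, go to p0
p0 | b[b]baab__   read b → write b, move R, go to p0
p0 | bb[b]aab__   read b → write b, move R, go to p0
p0 | bbb[a]ab__   read a → write b, move S, go to p0
p0 | bbb[b]ab__   read b → write b, move R, go to p0
p0 | bbbb[a]b__   read a → write b, move S, go to p0
p0 | bbbb[b]b__   read b → write b, move R, go to p0
p0 | bbbbb[b]__   read b → write b, move R, go to p0
p0 | bbbbbb[_]_   read _ → write b, move L, go to p1
p1 | bbbbb[b]b_   read b → write a, move R, go to p3
p3 | bbbbba[b]_   read b → write b, move S, go to p1
p1 | bbbbba[b]_   read b → write a, move R, go to p3
p3 | bbbbbaa[_]   read _ → write a, move L, go to p2
p2 | bbbbba[a]a
The non-blank tape span at halt is bbbbbaaa.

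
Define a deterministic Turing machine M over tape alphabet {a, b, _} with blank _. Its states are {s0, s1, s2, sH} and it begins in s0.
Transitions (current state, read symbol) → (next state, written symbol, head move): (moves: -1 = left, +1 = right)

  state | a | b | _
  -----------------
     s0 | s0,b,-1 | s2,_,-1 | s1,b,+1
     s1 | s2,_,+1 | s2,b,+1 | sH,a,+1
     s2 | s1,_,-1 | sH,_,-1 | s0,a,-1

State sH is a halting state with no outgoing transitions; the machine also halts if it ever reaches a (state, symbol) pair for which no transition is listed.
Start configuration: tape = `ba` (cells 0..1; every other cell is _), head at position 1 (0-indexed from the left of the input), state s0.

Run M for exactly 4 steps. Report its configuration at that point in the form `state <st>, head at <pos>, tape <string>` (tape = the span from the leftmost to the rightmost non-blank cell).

state s1, head at -1, tape ba_b

s0 | __b[a]   read a → write b, move -1, go to s0
s0 | __[b]b   read b → write _, move -1, go to s2
s2 | _[_]_b   read _ → write a, move -1, go to s0
s0 | [_]a_b   read _ → write b, move +1, go to s1
s1 | b[a]_b
After 4 steps: state s1, head at -1, tape ba_b.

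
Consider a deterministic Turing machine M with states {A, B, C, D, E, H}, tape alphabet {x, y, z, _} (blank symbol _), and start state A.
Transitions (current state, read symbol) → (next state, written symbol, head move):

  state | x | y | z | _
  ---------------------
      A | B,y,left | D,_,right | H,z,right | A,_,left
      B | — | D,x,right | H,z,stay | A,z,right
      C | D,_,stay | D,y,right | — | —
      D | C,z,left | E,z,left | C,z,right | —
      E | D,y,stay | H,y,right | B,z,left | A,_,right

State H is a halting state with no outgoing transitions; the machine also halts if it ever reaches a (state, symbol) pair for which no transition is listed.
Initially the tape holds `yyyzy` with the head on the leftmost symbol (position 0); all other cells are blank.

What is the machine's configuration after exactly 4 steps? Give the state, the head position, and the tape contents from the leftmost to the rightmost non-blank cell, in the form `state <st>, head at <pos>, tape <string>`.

state H, head at 2, tape zyzy

A | [y]yyzy   read y → write _, move right, go to D
D | _[y]yzy   read y → write z, move left, go to E
E | [_]zyzy   read _ → write _, move right, go to A
A | _[z]yzy   read z → write z, move right, go to H
H | _z[y]zy
After 4 steps: state H, head at 2, tape zyzy.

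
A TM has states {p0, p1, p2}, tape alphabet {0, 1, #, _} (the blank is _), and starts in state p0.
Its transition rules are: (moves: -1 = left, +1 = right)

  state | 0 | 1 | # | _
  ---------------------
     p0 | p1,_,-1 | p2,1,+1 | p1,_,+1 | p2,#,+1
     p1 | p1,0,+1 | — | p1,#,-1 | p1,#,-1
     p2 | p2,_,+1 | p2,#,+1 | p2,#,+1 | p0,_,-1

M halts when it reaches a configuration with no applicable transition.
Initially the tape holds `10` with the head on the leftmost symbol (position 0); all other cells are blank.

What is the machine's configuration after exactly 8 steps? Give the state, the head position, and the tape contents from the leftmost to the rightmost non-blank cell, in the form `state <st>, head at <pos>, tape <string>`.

state p1, head at 0, tape 1##

p0 | [1]0_   read 1 → write 1, move +1, go to p2
p2 | 1[0]_   read 0 → write _, move +1, go to p2
p2 | 1_[_]   read _ → write _, move -1, go to p0
p0 | 1[_]_   read _ → write #, move +1, go to p2
p2 | 1#[_]   read _ → write _, move -1, go to p0
p0 | 1[#]_   read # → write _, move +1, go to p1
p1 | 1_[_]   read _ → write #, move -1, go to p1
p1 | 1[_]#   read _ → write #, move -1, go to p1
p1 | [1]##
After 8 steps: state p1, head at 0, tape 1##.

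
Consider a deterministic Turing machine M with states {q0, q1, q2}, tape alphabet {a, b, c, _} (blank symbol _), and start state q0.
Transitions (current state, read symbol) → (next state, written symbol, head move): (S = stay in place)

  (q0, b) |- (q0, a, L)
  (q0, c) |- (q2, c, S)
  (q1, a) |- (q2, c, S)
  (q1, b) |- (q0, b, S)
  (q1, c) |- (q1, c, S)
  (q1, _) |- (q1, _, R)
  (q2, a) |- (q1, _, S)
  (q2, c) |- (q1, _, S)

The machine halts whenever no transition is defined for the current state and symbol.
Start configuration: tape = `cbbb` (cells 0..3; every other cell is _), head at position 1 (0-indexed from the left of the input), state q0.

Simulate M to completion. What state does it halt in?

q0

q0 | c[b]bb   read b → write a, move L, go to q0
q0 | [c]abb   read c → write c, move S, go to q2
q2 | [c]abb   read c → write _, move S, go to q1
q1 | [_]abb   read _ → write _, move R, go to q1
q1 | _[a]bb   read a → write c, move S, go to q2
q2 | _[c]bb   read c → write _, move S, go to q1
q1 | _[_]bb   read _ → write _, move R, go to q1
q1 | __[b]b   read b → write b, move S, go to q0
q0 | __[b]b   read b → write a, move L, go to q0
q0 | _[_]ab
No transition is defined for (q0, _); M halts in state q0.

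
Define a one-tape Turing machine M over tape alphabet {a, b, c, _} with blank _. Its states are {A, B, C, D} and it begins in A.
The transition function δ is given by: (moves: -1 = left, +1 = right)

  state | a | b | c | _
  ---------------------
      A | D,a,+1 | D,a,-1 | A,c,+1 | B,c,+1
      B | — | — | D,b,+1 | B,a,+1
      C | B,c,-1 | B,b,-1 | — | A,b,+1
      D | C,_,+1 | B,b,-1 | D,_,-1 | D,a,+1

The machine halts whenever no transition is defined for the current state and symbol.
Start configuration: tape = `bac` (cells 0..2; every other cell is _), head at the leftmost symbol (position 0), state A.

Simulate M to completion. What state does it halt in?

B

state=A head=0 tape=_[b]ac   (A,b)→(D,a,-1)
state=D head=-1 tape=[_]aac   (D,_)→(D,a,+1)
state=D head=0 tape=a[a]ac   (D,a)→(C,_,+1)
state=C head=1 tape=a_[a]c   (C,a)→(B,c,-1)
state=B head=0 tape=a[_]cc   (B,_)→(B,a,+1)
state=B head=1 tape=aa[c]c   (B,c)→(D,b,+1)
state=D head=2 tape=aab[c]   (D,c)→(D,_,-1)
state=D head=1 tape=aa[b]_   (D,b)→(B,b,-1)
state=B head=0 tape=a[a]b_
No transition is defined for (B, a); M halts in state B.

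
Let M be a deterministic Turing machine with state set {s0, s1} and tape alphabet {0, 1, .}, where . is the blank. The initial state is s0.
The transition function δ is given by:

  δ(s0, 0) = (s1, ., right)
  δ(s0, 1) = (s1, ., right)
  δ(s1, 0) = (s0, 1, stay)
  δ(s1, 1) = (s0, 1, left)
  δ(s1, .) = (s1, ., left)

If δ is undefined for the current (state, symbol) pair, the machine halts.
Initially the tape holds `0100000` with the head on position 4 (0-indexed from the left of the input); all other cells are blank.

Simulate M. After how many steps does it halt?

20

state=s0 head=4 tape=0100[0]00.   (s0,0)→(s1,.,right)
state=s1 head=5 tape=0100.[0]0.   (s1,0)→(s0,1,stay)
state=s0 head=5 tape=0100.[1]0.   (s0,1)→(s1,.,right)
state=s1 head=6 tape=0100..[0].   (s1,0)→(s0,1,stay)
state=s0 head=6 tape=0100..[1].   (s0,1)→(s1,.,right)
state=s1 head=7 tape=0100...[.]   (s1,.)→(s1,.,left)
state=s1 head=6 tape=0100..[.].   (s1,.)→(s1,.,left)
state=s1 head=5 tape=0100.[.]..   (s1,.)→(s1,.,left)
state=s1 head=4 tape=0100[.]...   (s1,.)→(s1,.,left)
state=s1 head=3 tape=010[0]....   (s1,0)→(s0,1,stay)
state=s0 head=3 tape=010[1]....   (s0,1)→(s1,.,right)
state=s1 head=4 tape=010.[.]...   (s1,.)→(s1,.,left)
state=s1 head=3 tape=010[.]....   (s1,.)→(s1,.,left)
state=s1 head=2 tape=01[0].....   (s1,0)→(s0,1,stay)
state=s0 head=2 tape=01[1].....   (s0,1)→(s1,.,right)
state=s1 head=3 tape=01.[.]....   (s1,.)→(s1,.,left)
state=s1 head=2 tape=01[.].....   (s1,.)→(s1,.,left)
state=s1 head=1 tape=0[1]......   (s1,1)→(s0,1,left)
state=s0 head=0 tape=[0]1......   (s0,0)→(s1,.,right)
state=s1 head=1 tape=.[1]......   (s1,1)→(s0,1,left)
state=s0 head=0 tape=[.]1......
M halts after 20 transitions.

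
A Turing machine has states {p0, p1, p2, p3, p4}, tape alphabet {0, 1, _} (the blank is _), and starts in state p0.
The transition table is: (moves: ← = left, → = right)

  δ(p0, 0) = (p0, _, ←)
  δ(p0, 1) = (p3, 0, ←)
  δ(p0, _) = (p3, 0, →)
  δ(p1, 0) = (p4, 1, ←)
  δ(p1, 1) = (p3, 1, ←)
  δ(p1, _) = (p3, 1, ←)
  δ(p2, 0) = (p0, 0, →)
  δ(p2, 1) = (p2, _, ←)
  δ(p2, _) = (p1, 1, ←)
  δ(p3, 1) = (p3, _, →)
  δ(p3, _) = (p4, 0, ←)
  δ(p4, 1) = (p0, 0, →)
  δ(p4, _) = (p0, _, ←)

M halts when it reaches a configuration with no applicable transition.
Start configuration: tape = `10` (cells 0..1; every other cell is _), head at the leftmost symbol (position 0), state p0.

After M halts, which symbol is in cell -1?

state=p0 head=0 tape=___[1]0   (p0,1)→(p3,0,←)
state=p3 head=-1 tape=__[_]00   (p3,_)→(p4,0,←)
state=p4 head=-2 tape=_[_]000   (p4,_)→(p0,_,←)
state=p0 head=-3 tape=[_]_000   (p0,_)→(p3,0,→)
state=p3 head=-2 tape=0[_]000   (p3,_)→(p4,0,←)
state=p4 head=-3 tape=[0]0000
Cell -1 holds 0 when M halts.

0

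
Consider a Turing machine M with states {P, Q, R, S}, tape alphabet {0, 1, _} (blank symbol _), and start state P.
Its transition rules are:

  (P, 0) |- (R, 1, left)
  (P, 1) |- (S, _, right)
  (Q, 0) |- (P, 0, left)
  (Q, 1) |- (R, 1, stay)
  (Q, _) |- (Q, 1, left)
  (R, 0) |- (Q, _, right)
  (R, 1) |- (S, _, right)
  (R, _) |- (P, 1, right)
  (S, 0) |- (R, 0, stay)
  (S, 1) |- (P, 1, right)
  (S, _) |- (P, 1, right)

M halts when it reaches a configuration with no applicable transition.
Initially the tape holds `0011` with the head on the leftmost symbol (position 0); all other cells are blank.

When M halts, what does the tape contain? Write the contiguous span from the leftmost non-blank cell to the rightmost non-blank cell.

P | _[0]011_   read 0 → write 1, move left, go to R
R | [_]1011_   read _ → write 1, move right, go to P
P | 1[1]011_   read 1 → write _, move right, go to S
S | 1_[0]11_   read 0 → write 0, move stay, go to R
R | 1_[0]11_   read 0 → write _, move right, go to Q
Q | 1__[1]1_   read 1 → write 1, move stay, go to R
R | 1__[1]1_   read 1 → write _, move right, go to S
S | 1___[1]_   read 1 → write 1, move right, go to P
P | 1___1[_]
The non-blank tape span at halt is 1___1.

1___1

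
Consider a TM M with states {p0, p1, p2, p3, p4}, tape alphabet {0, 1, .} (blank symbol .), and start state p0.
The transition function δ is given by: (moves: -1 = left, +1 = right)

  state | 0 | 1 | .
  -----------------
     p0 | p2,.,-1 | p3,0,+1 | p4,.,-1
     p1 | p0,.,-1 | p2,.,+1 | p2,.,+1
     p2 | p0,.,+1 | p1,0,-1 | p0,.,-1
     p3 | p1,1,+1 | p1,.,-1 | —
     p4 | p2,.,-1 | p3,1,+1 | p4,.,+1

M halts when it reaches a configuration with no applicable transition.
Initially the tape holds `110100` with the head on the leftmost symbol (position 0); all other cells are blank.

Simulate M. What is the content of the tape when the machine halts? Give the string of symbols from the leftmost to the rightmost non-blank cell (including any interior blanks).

10

p0 | ..[1]10100   read 1 → write 0, move +1, go to p3
p3 | ..0[1]0100   read 1 → write ., move -1, go to p1
p1 | ..[0].0100   read 0 → write ., move -1, go to p0
p0 | .[.]..0100   read . → write ., move -1, go to p4
p4 | [.]...0100   read . → write ., move +1, go to p4
p4 | .[.]..0100   read . → write ., move +1, go to p4
p4 | ..[.].0100   read . → write ., move +1, go to p4
p4 | ...[.]0100   read . → write ., move +1, go to p4
p4 | ....[0]100   read 0 → write ., move -1, go to p2
p2 | ...[.].100   read . → write ., move -1, go to p0
p0 | ..[.]..100   read . → write ., move -1, go to p4
p4 | .[.]...100   read . → write ., move +1, go to p4
p4 | ..[.]..100   read . → write ., move +1, go to p4
p4 | ...[.].100   read . → write ., move +1, go to p4
p4 | ....[.]100   read . → write ., move +1, go to p4
p4 | .....[1]00   read 1 → write 1, move +1, go to p3
p3 | .....1[0]0   read 0 → write 1, move +1, go to p1
p1 | .....11[0]   read 0 → write ., move -1, go to p0
p0 | .....1[1].   read 1 → write 0, move +1, go to p3
p3 | .....10[.]
The non-blank tape span at halt is 10.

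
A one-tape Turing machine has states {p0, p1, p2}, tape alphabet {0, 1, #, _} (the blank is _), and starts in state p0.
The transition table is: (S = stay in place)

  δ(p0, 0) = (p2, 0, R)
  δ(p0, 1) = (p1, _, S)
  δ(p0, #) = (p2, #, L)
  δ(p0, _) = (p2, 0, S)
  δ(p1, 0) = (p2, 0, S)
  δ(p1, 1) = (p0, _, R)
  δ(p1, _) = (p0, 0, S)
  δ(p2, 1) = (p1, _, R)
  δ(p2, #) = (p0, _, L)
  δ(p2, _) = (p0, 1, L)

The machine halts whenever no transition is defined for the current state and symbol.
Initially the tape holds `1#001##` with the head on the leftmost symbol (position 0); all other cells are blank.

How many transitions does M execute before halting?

p0 | [1]#001##   read 1 → write _, move S, go to p1
p1 | [_]#001##   read _ → write 0, move S, go to p0
p0 | [0]#001##   read 0 → write 0, move R, go to p2
p2 | 0[#]001##   read # → write _, move L, go to p0
p0 | [0]_001##   read 0 → write 0, move R, go to p2
p2 | 0[_]001##   read _ → write 1, move L, go to p0
p0 | [0]1001##   read 0 → write 0, move R, go to p2
p2 | 0[1]001##   read 1 → write _, move R, go to p1
p1 | 0_[0]01##   read 0 → write 0, move S, go to p2
p2 | 0_[0]01##
M halts after 9 transitions.

9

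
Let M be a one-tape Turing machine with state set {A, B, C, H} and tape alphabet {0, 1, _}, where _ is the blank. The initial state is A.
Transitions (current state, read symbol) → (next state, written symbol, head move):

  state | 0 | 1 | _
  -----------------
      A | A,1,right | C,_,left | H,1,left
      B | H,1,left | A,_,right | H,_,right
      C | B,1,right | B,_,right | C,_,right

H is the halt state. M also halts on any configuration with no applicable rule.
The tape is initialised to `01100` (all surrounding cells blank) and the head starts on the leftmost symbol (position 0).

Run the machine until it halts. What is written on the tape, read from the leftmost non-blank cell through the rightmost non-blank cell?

state=A head=0 tape=[0]1100   (A,0)→(A,1,right)
state=A head=1 tape=1[1]100   (A,1)→(C,_,left)
state=C head=0 tape=[1]_100   (C,1)→(B,_,right)
state=B head=1 tape=_[_]100   (B,_)→(H,_,right)
state=H head=2 tape=__[1]00
The non-blank tape span at halt is 100.

100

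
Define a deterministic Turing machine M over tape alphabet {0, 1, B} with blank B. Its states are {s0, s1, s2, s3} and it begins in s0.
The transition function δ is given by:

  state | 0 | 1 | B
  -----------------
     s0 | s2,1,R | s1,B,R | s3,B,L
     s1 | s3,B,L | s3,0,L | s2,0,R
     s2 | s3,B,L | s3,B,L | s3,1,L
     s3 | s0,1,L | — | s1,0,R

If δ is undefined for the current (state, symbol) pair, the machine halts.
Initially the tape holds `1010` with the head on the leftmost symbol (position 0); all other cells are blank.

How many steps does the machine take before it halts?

8

s0 | [1]010   read 1 → write B, move R, go to s1
s1 | B[0]10   read 0 → write B, move L, go to s3
s3 | [B]B10   read B → write 0, move R, go to s1
s1 | 0[B]10   read B → write 0, move R, go to s2
s2 | 00[1]0   read 1 → write B, move L, go to s3
s3 | 0[0]B0   read 0 → write 1, move L, go to s0
s0 | [0]1B0   read 0 → write 1, move R, go to s2
s2 | 1[1]B0   read 1 → write B, move L, go to s3
s3 | [1]BB0
M halts after 8 transitions.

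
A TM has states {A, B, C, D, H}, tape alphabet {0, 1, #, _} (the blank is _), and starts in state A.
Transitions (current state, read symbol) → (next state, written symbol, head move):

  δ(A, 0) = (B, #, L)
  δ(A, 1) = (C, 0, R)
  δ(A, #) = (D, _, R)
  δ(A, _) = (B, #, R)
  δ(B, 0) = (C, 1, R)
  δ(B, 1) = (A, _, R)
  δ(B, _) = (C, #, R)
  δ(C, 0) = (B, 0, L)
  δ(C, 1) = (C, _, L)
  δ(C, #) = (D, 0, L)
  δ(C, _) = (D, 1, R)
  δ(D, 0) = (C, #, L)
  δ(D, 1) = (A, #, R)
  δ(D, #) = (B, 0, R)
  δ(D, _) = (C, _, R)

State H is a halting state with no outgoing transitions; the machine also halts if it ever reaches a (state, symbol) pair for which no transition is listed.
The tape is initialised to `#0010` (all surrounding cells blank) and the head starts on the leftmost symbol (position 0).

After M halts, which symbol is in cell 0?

A | [#]0010   read # → write _, move R, go to D
D | _[0]010   read 0 → write #, move L, go to C
C | [_]#010   read _ → write 1, move R, go to D
D | 1[#]010   read # → write 0, move R, go to B
B | 10[0]10   read 0 → write 1, move R, go to C
C | 101[1]0   read 1 → write _, move L, go to C
C | 10[1]_0   read 1 → write _, move L, go to C
C | 1[0]__0   read 0 → write 0, move L, go to B
B | [1]0__0   read 1 → write _, move R, go to A
A | _[0]__0   read 0 → write #, move L, go to B
B | [_]#__0   read _ → write #, move R, go to C
C | #[#]__0   read # → write 0, move L, go to D
D | [#]0__0   read # → write 0, move R, go to B
B | 0[0]__0   read 0 → write 1, move R, go to C
C | 01[_]_0   read _ → write 1, move R, go to D
D | 011[_]0   read _ → write _, move R, go to C
C | 011_[0]   read 0 → write 0, move L, go to B
B | 011[_]0   read _ → write #, move R, go to C
C | 011#[0]   read 0 → write 0, move L, go to B
B | 011[#]0
Cell 0 holds 0 when M halts.

0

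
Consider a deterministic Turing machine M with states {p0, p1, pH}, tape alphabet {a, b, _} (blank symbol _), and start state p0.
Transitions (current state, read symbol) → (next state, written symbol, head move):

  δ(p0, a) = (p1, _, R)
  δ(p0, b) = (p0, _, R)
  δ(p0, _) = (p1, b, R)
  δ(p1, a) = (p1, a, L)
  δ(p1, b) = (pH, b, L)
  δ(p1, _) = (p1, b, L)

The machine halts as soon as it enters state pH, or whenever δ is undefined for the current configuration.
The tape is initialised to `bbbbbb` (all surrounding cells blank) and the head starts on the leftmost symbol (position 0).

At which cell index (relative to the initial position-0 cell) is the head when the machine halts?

p0 | [b]bbbbb__   read b → write _, move R, go to p0
p0 | _[b]bbbb__   read b → write _, move R, go to p0
p0 | __[b]bbb__   read b → write _, move R, go to p0
p0 | ___[b]bb__   read b → write _, move R, go to p0
p0 | ____[b]b__   read b → write _, move R, go to p0
p0 | _____[b]__   read b → write _, move R, go to p0
p0 | ______[_]_   read _ → write b, move R, go to p1
p1 | ______b[_]   read _ → write b, move L, go to p1
p1 | ______[b]b   read b → write b, move L, go to pH
pH | _____[_]bb
At halt the head is at cell 5.

5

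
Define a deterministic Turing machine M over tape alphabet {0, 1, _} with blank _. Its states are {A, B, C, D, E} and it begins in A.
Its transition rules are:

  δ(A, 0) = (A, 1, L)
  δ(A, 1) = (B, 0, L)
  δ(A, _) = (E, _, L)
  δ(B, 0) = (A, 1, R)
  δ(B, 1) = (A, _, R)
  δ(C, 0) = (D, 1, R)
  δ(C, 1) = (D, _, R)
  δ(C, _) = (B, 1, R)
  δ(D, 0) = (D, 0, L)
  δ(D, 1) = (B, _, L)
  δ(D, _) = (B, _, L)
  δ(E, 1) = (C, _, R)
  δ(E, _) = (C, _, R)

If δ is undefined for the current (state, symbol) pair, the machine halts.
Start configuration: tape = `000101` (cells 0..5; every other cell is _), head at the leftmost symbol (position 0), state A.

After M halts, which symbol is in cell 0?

state=A head=0 tape=__[0]00101   (A,0)→(A,1,L)
state=A head=-1 tape=_[_]100101   (A,_)→(E,_,L)
state=E head=-2 tape=[_]_100101   (E,_)→(C,_,R)
state=C head=-1 tape=_[_]100101   (C,_)→(B,1,R)
state=B head=0 tape=_1[1]00101   (B,1)→(A,_,R)
state=A head=1 tape=_1_[0]0101   (A,0)→(A,1,L)
state=A head=0 tape=_1[_]10101   (A,_)→(E,_,L)
state=E head=-1 tape=_[1]_10101   (E,1)→(C,_,R)
state=C head=0 tape=__[_]10101   (C,_)→(B,1,R)
state=B head=1 tape=__1[1]0101   (B,1)→(A,_,R)
state=A head=2 tape=__1_[0]101   (A,0)→(A,1,L)
state=A head=1 tape=__1[_]1101   (A,_)→(E,_,L)
state=E head=0 tape=__[1]_1101   (E,1)→(C,_,R)
state=C head=1 tape=___[_]1101   (C,_)→(B,1,R)
state=B head=2 tape=___1[1]101   (B,1)→(A,_,R)
state=A head=3 tape=___1_[1]01   (A,1)→(B,0,L)
state=B head=2 tape=___1[_]001
Cell 0 holds _ when M halts.

_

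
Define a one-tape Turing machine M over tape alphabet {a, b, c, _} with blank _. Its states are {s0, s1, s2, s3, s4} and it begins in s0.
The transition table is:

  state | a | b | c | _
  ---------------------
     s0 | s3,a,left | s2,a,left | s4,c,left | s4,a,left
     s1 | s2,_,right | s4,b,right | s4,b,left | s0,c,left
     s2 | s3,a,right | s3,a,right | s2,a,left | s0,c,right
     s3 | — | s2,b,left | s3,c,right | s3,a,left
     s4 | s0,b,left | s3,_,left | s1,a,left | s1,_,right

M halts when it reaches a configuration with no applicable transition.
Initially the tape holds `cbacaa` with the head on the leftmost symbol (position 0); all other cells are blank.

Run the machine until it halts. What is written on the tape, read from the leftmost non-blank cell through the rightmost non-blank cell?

state=s0 head=0 tape=__[c]bacaa   (s0,c)→(s4,c,left)
state=s4 head=-1 tape=_[_]cbacaa   (s4,_)→(s1,_,right)
state=s1 head=0 tape=__[c]bacaa   (s1,c)→(s4,b,left)
state=s4 head=-1 tape=_[_]bbacaa   (s4,_)→(s1,_,right)
state=s1 head=0 tape=__[b]bacaa   (s1,b)→(s4,b,right)
state=s4 head=1 tape=__b[b]acaa   (s4,b)→(s3,_,left)
state=s3 head=0 tape=__[b]_acaa   (s3,b)→(s2,b,left)
state=s2 head=-1 tape=_[_]b_acaa   (s2,_)→(s0,c,right)
state=s0 head=0 tape=_c[b]_acaa   (s0,b)→(s2,a,left)
state=s2 head=-1 tape=_[c]a_acaa   (s2,c)→(s2,a,left)
state=s2 head=-2 tape=[_]aa_acaa   (s2,_)→(s0,c,right)
state=s0 head=-1 tape=c[a]a_acaa   (s0,a)→(s3,a,left)
state=s3 head=-2 tape=[c]aa_acaa   (s3,c)→(s3,c,right)
state=s3 head=-1 tape=c[a]a_acaa
The non-blank tape span at halt is caa_acaa.

caa_acaa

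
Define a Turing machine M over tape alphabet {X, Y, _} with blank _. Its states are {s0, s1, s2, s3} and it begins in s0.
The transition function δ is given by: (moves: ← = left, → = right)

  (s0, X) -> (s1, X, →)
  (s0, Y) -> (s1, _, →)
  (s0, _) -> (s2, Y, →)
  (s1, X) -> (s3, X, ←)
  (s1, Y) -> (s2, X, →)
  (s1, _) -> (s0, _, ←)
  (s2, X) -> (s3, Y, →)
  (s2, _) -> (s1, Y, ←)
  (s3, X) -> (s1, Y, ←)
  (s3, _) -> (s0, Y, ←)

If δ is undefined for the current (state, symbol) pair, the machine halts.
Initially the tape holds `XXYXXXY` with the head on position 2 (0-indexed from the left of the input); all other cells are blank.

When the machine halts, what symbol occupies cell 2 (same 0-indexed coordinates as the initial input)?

X

s0 | XX[Y]XXXY   read Y → write _, move →, go to s1
s1 | XX_[X]XXY   read X → write X, move ←, go to s3
s3 | XX[_]XXXY   read _ → write Y, move ←, go to s0
s0 | X[X]YXXXY   read X → write X, move →, go to s1
s1 | XX[Y]XXXY   read Y → write X, move →, go to s2
s2 | XXX[X]XXY   read X → write Y, move →, go to s3
s3 | XXXY[X]XY   read X → write Y, move ←, go to s1
s1 | XXX[Y]YXY   read Y → write X, move →, go to s2
s2 | XXXX[Y]XY
Cell 2 holds X when M halts.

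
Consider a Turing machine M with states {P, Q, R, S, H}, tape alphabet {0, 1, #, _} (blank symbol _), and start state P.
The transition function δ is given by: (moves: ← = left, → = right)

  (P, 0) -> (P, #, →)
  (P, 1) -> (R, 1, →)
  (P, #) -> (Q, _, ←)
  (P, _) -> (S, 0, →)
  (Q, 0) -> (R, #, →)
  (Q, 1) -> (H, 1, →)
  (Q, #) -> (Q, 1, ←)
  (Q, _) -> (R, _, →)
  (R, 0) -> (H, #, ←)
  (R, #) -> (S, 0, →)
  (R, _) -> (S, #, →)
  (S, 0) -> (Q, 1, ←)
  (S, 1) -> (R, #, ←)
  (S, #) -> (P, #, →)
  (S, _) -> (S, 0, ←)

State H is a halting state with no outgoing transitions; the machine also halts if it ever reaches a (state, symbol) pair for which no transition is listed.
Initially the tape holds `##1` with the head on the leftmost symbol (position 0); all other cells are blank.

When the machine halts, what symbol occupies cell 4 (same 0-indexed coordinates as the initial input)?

1

state=P head=0 tape=_[#]#1____   (P,#)→(Q,_,←)
state=Q head=-1 tape=[_]_#1____   (Q,_)→(R,_,→)
state=R head=0 tape=_[_]#1____   (R,_)→(S,#,→)
state=S head=1 tape=_#[#]1____   (S,#)→(P,#,→)
state=P head=2 tape=_##[1]____   (P,1)→(R,1,→)
state=R head=3 tape=_##1[_]___   (R,_)→(S,#,→)
state=S head=4 tape=_##1#[_]__   (S,_)→(S,0,←)
state=S head=3 tape=_##1[#]0__   (S,#)→(P,#,→)
state=P head=4 tape=_##1#[0]__   (P,0)→(P,#,→)
state=P head=5 tape=_##1##[_]_   (P,_)→(S,0,→)
state=S head=6 tape=_##1##0[_]   (S,_)→(S,0,←)
state=S head=5 tape=_##1##[0]0   (S,0)→(Q,1,←)
state=Q head=4 tape=_##1#[#]10   (Q,#)→(Q,1,←)
state=Q head=3 tape=_##1[#]110   (Q,#)→(Q,1,←)
state=Q head=2 tape=_##[1]1110   (Q,1)→(H,1,→)
state=H head=3 tape=_##1[1]110
Cell 4 holds 1 when M halts.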